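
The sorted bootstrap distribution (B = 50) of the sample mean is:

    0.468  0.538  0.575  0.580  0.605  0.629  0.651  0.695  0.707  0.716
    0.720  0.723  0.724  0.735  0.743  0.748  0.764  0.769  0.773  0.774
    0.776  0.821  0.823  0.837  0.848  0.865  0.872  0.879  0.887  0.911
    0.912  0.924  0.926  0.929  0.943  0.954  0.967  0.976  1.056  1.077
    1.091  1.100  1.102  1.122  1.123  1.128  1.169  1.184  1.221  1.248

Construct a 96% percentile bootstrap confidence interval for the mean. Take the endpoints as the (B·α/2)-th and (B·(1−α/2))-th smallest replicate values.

(0.468, 1.221)

α = 0.04; lower rank = 50 × 0.020 = 1; upper rank = 50 × 0.980 = 49.
The 1st smallest replicate is 0.468; the 49th is 1.221.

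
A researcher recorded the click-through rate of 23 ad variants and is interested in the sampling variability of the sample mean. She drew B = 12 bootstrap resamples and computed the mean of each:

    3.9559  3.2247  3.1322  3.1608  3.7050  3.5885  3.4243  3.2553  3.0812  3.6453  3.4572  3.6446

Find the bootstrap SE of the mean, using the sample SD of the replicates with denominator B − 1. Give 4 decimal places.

SE* = 0.2738

Bootstrap SE is the standard deviation of the 12 replicate means.
Mean of replicates: (3.9559 + 3.2247 + 3.1322 + 3.1608 + 3.7050 + 3.5885 + 3.4243 + 3.2553 + 3.0812 + 3.6453 + 3.4572 + 3.6446) / 12 = 41.27500 / 12 = 3.43958
Sum of squared deviations: (+0.51632)² + (−0.21488)² + (−0.30738)² + (−0.27878)² + (+0.26542)² + (+0.14892)² + (−0.01528)² + (−0.18428)² + (−0.35838)² + (+0.20572)² + (+0.01762)² + (+0.20502)² = 0.82488
Variance = 0.82488 / 11 = 0.07499
SE* = √0.07499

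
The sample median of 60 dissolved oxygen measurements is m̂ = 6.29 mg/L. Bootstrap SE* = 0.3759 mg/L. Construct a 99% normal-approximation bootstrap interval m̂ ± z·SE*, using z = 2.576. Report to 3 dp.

(5.322, 7.258)

Margin = 2.576 × 0.3759 = 0.9683
Interval: 6.29 ± 0.9683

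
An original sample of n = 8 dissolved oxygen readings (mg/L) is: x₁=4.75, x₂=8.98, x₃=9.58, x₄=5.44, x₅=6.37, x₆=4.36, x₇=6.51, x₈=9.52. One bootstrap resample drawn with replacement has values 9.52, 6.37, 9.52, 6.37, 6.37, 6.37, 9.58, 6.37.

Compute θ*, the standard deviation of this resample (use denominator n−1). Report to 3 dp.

Mean = 7.5587; sum of squared deviations = 18.8441
s² = 18.8441 / 7 = 2.6920
s = √2.6920 = 1.641

θ* = 1.641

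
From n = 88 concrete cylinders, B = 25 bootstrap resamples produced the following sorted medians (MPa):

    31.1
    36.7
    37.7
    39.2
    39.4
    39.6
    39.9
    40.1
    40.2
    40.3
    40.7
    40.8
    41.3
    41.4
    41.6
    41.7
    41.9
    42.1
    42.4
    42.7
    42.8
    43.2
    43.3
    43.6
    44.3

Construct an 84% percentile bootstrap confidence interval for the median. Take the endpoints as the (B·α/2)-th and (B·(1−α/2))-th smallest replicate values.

(36.7, 43.3)

α = 0.16; lower rank = 25 × 0.080 = 2; upper rank = 25 × 0.920 = 23.
The 2nd smallest replicate is 36.7; the 23rd is 43.3.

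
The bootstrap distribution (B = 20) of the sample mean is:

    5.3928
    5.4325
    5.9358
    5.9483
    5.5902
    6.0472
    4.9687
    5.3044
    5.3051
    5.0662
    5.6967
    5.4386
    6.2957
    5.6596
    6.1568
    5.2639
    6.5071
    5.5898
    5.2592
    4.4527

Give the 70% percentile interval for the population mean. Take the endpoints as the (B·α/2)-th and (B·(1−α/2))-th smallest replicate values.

Sorted replicates: 4.4527, 4.9687, 5.0662, 5.2592, 5.2639, 5.3044, 5.3051, 5.3928, 5.4325, 5.4386, 5.5898, 5.5902, 5.6596, 5.6967, 5.9358, 5.9483, 6.0472, 6.1568, 6.2957, 6.5071
α = 0.30; lower rank = 20 × 0.150 = 3; upper rank = 20 × 0.850 = 17.
The 3rd smallest replicate is 5.0662; the 17th is 6.0472.

(5.0662, 6.0472)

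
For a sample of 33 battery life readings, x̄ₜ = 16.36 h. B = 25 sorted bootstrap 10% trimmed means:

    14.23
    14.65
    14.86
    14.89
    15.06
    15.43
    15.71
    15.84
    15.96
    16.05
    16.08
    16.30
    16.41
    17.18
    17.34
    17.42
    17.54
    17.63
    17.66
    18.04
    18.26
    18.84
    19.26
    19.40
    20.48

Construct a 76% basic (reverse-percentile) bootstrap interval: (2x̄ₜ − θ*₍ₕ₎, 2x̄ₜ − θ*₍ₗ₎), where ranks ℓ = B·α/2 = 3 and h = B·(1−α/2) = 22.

(13.88, 17.86)

Percentile endpoints at ranks 3 and 22: θ*₍3₎ = 14.86, θ*₍22₎ = 18.84.
Basic interval reflects these around x̄ₜ:
  lower = 2 × 16.36 − 18.84 = 13.88
  upper = 2 × 16.36 − 14.86 = 17.86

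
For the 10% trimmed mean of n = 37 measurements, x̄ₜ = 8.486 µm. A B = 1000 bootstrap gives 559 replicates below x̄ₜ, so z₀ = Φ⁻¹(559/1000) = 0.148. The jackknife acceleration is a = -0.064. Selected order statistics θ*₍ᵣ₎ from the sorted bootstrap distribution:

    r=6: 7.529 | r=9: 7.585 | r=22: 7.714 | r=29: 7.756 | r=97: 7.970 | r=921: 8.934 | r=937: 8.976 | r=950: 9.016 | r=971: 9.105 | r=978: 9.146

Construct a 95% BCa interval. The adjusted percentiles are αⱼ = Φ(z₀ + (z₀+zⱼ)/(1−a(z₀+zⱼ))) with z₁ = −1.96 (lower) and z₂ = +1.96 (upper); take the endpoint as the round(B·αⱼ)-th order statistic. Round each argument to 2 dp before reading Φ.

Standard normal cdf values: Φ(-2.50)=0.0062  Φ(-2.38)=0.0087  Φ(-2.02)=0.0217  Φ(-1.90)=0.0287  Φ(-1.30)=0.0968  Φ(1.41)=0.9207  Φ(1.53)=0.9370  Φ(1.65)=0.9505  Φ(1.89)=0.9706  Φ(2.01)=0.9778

Lower: z₀ + z₁ = 0.148 + (-1.960) = -1.812; 1 − a(z₀+z₁) = 1 − (-0.064)(-1.812) = 0.8840; argument = 0.148 + (-1.812)/0.8840 = -1.9017 → -1.90.
α₁ = Φ(-1.90) = 0.0287; rank = round(1000 × 0.0287) = 29; θ*₍29₎ = 7.756.
Upper: z₀ + z₂ = 2.108; 1 − a(z₀+z₂) = 1.1349; argument = 2.0054 → 2.01; α₂ = 0.9778; rank = 978; θ*₍978₎ = 9.146.

(7.756, 9.146)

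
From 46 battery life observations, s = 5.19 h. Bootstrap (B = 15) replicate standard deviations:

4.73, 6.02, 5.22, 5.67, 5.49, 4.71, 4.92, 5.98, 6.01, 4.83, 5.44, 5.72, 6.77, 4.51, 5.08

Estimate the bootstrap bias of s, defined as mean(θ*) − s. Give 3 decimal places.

bias = +0.217

mean(θ*) = (4.73 + 6.02 + 5.22 + 5.67 + 5.49 + 4.71 + 4.92 + 5.98 + 6.01 + 4.83 + 5.44 + 5.72 + 6.77 + 4.51 + 5.08) / 15 = 5.4067
bias = 5.4067 − 5.19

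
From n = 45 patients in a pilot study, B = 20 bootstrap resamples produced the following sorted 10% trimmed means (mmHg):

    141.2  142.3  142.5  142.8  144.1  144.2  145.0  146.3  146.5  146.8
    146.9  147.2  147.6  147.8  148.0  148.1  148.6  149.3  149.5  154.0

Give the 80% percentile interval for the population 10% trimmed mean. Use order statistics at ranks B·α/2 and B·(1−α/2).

α = 0.20; lower rank = 20 × 0.100 = 2; upper rank = 20 × 0.900 = 18.
The 2nd smallest replicate is 142.3; the 18th is 149.3.

(142.3, 149.3)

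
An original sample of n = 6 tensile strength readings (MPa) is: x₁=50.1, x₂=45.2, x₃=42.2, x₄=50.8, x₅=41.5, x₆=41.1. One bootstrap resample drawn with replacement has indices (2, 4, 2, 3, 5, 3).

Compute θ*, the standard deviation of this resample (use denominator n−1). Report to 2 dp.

Resample values: 45.2, 50.8, 45.2, 42.2, 41.5, 42.2.
Mean = 44.5167; sum of squared deviations = 60.2483
s² = 60.2483 / 5 = 12.0497
s = √12.0497 = 3.47

θ* = 3.47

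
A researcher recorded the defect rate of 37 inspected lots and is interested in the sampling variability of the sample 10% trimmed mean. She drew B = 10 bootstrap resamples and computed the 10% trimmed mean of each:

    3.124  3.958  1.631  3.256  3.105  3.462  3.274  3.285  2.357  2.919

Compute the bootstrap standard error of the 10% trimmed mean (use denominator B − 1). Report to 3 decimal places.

Bootstrap SE is the standard deviation of the 10 replicate 10% trimmed means.
Mean of replicates: (3.124 + 3.958 + 1.631 + 3.256 + 3.105 + 3.462 + 3.274 + 3.285 + 2.357 + 2.919) / 10 = 30.3710 / 10 = 3.0371
Sum of squared deviations: (+0.0869)² + (+0.9209)² + (−1.4061)² + (+0.2189)² + (+0.0679)² + (+0.4249)² + (+0.2369)² + (+0.2479)² + (−0.6801)² + (−0.1181)² = 3.6599
Variance = 3.6599 / 9 = 0.4067
SE* = √0.4067

SE* = 0.638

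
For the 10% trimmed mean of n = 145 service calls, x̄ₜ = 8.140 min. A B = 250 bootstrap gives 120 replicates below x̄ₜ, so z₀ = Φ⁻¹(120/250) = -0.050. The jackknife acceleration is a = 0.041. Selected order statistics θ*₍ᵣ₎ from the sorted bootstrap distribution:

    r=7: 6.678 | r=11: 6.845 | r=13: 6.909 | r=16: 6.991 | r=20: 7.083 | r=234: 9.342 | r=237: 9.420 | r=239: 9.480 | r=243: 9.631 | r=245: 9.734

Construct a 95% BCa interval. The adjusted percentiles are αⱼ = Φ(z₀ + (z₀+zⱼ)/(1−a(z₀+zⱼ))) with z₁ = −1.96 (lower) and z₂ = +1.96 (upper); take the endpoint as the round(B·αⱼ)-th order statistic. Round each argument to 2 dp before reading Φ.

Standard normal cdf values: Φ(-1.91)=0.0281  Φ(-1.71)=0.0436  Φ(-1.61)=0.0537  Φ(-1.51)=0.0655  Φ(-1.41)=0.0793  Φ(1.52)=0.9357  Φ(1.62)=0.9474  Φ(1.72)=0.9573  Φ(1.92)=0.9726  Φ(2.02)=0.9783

Lower: z₀ + z₁ = -0.050 + (-1.960) = -2.010; 1 − a(z₀+z₁) = 1 − (0.041)(-2.010) = 1.0824; argument = -0.050 + (-2.010)/1.0824 = -1.9070 → -1.91.
α₁ = Φ(-1.91) = 0.0281; rank = round(250 × 0.0281) = 7; θ*₍7₎ = 6.678.
Upper: z₀ + z₂ = 1.910; 1 − a(z₀+z₂) = 0.9217; argument = 2.0223 → 2.02; α₂ = 0.9783; rank = 245; θ*₍245₎ = 9.734.

(6.678, 9.734)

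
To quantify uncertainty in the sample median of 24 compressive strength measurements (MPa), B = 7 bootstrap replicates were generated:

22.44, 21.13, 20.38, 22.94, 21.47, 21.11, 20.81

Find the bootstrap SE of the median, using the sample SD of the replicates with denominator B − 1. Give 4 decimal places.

SE* = 0.9102

Bootstrap SE is the standard deviation of the 7 replicate medians.
Mean of replicates: (22.44 + 21.13 + 20.38 + 22.94 + 21.47 + 21.11 + 20.81) / 7 = 150.28000 / 7 = 21.46857
Sum of squared deviations: (+0.97143)² + (−0.33857)² + (−1.08857)² + (+1.47143)² + (+0.00143)² + (−0.35857)² + (−0.65857)² = 4.97069
Variance = 4.97069 / 6 = 0.82845
SE* = √0.82845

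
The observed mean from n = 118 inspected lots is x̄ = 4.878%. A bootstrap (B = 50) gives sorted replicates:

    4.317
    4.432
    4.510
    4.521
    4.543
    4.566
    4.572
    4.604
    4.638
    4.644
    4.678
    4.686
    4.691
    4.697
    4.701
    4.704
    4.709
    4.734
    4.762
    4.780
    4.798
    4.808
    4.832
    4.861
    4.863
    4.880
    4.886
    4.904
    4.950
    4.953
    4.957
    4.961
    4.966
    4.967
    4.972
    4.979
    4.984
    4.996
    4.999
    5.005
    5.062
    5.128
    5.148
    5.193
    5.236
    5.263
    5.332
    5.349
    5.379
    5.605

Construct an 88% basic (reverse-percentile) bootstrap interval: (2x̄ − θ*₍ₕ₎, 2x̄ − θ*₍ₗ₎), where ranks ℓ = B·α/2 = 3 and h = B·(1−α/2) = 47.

Percentile endpoints at ranks 3 and 47: θ*₍3₎ = 4.510, θ*₍47₎ = 5.332.
Basic interval reflects these around x̄:
  lower = 2 × 4.878 − 5.332 = 4.424
  upper = 2 × 4.878 − 4.510 = 5.246

(4.424, 5.246)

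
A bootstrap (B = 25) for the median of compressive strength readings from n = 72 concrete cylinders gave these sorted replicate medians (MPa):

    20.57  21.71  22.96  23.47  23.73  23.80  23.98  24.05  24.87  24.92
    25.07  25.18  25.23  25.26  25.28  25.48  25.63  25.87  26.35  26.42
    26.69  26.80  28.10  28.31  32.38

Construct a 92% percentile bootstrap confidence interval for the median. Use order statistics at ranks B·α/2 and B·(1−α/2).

α = 0.08; lower rank = 25 × 0.040 = 1; upper rank = 25 × 0.960 = 24.
The 1st smallest replicate is 20.57; the 24th is 28.31.

(20.57, 28.31)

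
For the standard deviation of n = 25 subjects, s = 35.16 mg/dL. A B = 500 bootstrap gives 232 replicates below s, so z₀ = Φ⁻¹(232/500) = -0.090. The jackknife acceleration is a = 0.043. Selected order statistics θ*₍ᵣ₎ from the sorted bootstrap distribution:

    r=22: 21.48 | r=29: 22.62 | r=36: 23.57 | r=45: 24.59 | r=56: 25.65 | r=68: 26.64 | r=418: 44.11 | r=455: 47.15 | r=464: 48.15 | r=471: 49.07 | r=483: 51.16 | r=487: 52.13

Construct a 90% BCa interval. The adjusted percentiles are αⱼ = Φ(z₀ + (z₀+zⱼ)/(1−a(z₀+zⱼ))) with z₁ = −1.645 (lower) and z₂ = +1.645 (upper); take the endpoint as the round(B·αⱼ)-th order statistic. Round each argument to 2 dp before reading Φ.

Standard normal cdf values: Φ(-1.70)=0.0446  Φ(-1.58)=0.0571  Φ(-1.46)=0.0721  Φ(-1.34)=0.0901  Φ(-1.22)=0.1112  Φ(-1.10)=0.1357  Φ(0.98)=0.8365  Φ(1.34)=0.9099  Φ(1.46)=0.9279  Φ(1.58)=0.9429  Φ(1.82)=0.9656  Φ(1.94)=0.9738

Lower: z₀ + z₁ = -0.090 + (-1.645) = -1.735; 1 − a(z₀+z₁) = 1 − (0.043)(-1.735) = 1.0746; argument = -0.090 + (-1.735)/1.0746 = -1.7045 → -1.70.
α₁ = Φ(-1.70) = 0.0446; rank = round(500 × 0.0446) = 22; θ*₍22₎ = 21.48.
Upper: z₀ + z₂ = 1.555; 1 − a(z₀+z₂) = 0.9331; argument = 1.5764 → 1.58; α₂ = 0.9429; rank = 471; θ*₍471₎ = 49.07.

(21.48, 49.07)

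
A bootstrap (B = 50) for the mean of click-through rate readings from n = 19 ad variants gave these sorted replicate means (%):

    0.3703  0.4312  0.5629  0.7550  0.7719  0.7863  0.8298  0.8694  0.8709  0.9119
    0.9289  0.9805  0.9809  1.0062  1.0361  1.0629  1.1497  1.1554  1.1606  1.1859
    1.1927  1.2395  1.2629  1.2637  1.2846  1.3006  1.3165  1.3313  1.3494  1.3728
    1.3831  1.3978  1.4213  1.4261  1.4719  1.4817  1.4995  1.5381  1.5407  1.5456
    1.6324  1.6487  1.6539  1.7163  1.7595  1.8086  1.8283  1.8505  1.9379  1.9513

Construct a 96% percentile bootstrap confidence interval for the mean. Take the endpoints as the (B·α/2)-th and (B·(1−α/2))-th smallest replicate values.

α = 0.04; lower rank = 50 × 0.020 = 1; upper rank = 50 × 0.980 = 49.
The 1st smallest replicate is 0.3703; the 49th is 1.9379.

(0.3703, 1.9379)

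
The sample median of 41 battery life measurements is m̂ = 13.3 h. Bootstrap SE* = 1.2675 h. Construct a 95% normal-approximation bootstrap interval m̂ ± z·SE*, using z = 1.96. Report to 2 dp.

Margin = 1.96 × 1.2675 = 2.484
Interval: 13.3 ± 2.484

(10.82, 15.78)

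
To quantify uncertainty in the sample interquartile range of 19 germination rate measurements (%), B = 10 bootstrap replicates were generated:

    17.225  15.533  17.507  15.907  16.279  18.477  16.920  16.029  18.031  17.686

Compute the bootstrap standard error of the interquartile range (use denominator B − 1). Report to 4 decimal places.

SE* = 0.9901

Bootstrap SE is the standard deviation of the 10 replicate interquartile ranges.
Mean of replicates: (17.225 + 15.533 + 17.507 + 15.907 + 16.279 + 18.477 + 16.920 + 16.029 + 18.031 + 17.686) / 10 = 169.59400 / 10 = 16.95940
Sum of squared deviations: (+0.26560)² + (−1.42640)² + (+0.54760)² + (−1.05240)² + (−0.68040)² + (+1.51760)² + (−0.03940)² + (−0.93040)² + (+1.07160)² + (+0.72660)² = 8.82210
Variance = 8.82210 / 9 = 0.98023
SE* = √0.98023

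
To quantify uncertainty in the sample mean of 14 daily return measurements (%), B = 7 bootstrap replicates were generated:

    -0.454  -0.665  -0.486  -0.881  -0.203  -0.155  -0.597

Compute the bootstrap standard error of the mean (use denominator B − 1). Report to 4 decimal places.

SE* = 0.2552

Bootstrap SE is the standard deviation of the 7 replicate means.
Mean of replicates: ((-0.454) + (-0.665) + (-0.486) + (-0.881) + (-0.203) + (-0.155) + (-0.597)) / 7 = -3.44100 / 7 = -0.49157
Sum of squared deviations: (+0.03757)² + (−0.17343)² + (+0.00557)² + (−0.38943)² + (+0.28857)² + (+0.33657)² + (−0.10543)² = 0.39084
Variance = 0.39084 / 6 = 0.06514
SE* = √0.06514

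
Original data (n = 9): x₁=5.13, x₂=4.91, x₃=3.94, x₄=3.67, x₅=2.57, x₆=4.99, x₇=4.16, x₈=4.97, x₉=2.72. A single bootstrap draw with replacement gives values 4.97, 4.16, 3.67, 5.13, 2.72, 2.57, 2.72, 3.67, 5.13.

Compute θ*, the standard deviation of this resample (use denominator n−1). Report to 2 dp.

Mean = 3.8600; sum of squared deviations = 8.8834
s² = 8.8834 / 8 = 1.1104
s = √1.1104 = 1.05

θ* = 1.05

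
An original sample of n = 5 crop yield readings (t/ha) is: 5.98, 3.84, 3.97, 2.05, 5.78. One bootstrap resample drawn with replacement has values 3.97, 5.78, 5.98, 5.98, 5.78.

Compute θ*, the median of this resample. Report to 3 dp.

Sorted: 3.97, 5.78, 5.78, 5.98, 5.98
Median = middle value = 5.780

θ* = 5.780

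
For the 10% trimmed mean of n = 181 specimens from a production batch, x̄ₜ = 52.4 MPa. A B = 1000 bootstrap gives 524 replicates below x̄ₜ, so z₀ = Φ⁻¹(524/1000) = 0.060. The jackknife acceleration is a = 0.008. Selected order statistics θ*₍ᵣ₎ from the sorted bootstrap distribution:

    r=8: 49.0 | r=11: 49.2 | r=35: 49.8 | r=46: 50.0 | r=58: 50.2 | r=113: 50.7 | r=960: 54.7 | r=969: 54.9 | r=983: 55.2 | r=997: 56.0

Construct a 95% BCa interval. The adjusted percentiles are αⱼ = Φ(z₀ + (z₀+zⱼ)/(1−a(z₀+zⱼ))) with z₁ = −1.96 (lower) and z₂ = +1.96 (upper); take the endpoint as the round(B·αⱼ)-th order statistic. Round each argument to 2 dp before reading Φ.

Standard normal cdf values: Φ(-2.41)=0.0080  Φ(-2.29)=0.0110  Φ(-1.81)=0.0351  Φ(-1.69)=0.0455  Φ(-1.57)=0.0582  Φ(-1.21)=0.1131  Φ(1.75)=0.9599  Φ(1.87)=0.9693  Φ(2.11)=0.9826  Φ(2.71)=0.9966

(49.8, 55.2)

Lower: z₀ + z₁ = 0.060 + (-1.960) = -1.900; 1 − a(z₀+z₁) = 1 − (0.008)(-1.900) = 1.0152; argument = 0.060 + (-1.900)/1.0152 = -1.8116 → -1.81.
α₁ = Φ(-1.81) = 0.0351; rank = round(1000 × 0.0351) = 35; θ*₍35₎ = 49.8.
Upper: z₀ + z₂ = 2.020; 1 − a(z₀+z₂) = 0.9838; argument = 2.1132 → 2.11; α₂ = 0.9826; rank = 983; θ*₍983₎ = 55.2.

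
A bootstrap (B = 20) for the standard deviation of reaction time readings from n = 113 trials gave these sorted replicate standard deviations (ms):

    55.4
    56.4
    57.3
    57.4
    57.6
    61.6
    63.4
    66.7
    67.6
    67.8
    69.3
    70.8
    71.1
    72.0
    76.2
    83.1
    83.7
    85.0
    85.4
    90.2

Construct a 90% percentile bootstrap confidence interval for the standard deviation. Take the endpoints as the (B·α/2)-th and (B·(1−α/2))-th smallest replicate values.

α = 0.10; lower rank = 20 × 0.050 = 1; upper rank = 20 × 0.950 = 19.
The 1st smallest replicate is 55.4; the 19th is 85.4.

(55.4, 85.4)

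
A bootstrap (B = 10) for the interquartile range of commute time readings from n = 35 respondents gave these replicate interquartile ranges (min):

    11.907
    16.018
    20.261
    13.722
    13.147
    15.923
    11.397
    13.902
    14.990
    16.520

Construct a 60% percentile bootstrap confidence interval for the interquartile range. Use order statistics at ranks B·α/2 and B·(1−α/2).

(11.907, 16.018)

Sorted replicates: 11.397, 11.907, 13.147, 13.722, 13.902, 14.990, 15.923, 16.018, 16.520, 20.261
α = 0.40; lower rank = 10 × 0.200 = 2; upper rank = 10 × 0.800 = 8.
The 2nd smallest replicate is 11.907; the 8th is 16.018.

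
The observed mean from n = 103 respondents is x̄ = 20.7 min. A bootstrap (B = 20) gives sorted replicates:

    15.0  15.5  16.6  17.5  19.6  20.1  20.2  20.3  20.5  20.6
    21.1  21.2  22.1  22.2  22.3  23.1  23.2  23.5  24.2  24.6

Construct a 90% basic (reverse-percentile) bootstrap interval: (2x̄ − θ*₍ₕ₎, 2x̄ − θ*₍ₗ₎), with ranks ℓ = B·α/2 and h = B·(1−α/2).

(17.2, 26.4)

Percentile endpoints at ranks 1 and 19: θ*₍1₎ = 15.0, θ*₍19₎ = 24.2.
Basic interval reflects these around x̄:
  lower = 2 × 20.7 − 24.2 = 17.2
  upper = 2 × 20.7 − 15.0 = 26.4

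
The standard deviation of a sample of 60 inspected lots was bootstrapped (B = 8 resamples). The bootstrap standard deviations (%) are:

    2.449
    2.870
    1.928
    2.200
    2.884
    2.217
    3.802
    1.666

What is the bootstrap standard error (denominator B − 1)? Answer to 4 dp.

SE* = 0.6735

Bootstrap SE is the standard deviation of the 8 replicate standard deviations.
Mean of replicates: (2.449 + 2.870 + 1.928 + 2.200 + 2.884 + 2.217 + 3.802 + 1.666) / 8 = 20.01600 / 8 = 2.50200
Sum of squared deviations: (−0.05300)² + (+0.36800)² + (−0.57400)² + (−0.30200)² + (+0.38200)² + (−0.28500)² + (+1.30000)² + (−0.83600)² = 3.17496
Variance = 3.17496 / 7 = 0.45357
SE* = √0.45357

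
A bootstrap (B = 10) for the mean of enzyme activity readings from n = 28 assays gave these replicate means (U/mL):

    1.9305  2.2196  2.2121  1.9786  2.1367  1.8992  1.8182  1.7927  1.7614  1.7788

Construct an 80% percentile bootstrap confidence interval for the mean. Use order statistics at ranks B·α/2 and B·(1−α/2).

(1.7614, 2.2121)

Sorted replicates: 1.7614, 1.7788, 1.7927, 1.8182, 1.8992, 1.9305, 1.9786, 2.1367, 2.2121, 2.2196
α = 0.20; lower rank = 10 × 0.100 = 1; upper rank = 10 × 0.900 = 9.
The 1st smallest replicate is 1.7614; the 9th is 2.2121.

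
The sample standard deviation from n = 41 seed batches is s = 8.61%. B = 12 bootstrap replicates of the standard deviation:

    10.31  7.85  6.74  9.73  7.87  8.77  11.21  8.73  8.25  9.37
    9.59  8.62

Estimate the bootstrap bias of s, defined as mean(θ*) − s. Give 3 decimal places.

mean(θ*) = (10.31 + 7.85 + 6.74 + 9.73 + 7.87 + 8.77 + 11.21 + 8.73 + 8.25 + 9.37 + 9.59 + 8.62) / 12 = 8.9200
bias = 8.9200 − 8.61

bias = +0.310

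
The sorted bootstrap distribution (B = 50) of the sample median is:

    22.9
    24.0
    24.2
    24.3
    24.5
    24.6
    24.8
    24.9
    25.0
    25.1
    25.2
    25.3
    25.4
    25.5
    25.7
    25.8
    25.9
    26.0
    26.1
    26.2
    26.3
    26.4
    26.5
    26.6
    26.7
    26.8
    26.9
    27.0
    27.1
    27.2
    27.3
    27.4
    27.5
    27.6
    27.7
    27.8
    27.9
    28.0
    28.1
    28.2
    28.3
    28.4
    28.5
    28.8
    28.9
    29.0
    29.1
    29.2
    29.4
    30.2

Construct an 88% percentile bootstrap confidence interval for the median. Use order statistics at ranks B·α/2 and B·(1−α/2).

(24.2, 29.1)

α = 0.12; lower rank = 50 × 0.060 = 3; upper rank = 50 × 0.940 = 47.
The 3rd smallest replicate is 24.2; the 47th is 29.1.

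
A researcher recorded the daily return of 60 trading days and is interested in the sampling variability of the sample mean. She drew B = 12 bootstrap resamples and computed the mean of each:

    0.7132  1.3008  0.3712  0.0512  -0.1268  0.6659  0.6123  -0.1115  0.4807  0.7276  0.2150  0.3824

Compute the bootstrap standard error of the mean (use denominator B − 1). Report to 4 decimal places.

SE* = 0.4063

Bootstrap SE is the standard deviation of the 12 replicate means.
Mean of replicates: (0.7132 + 1.3008 + 0.3712 + 0.0512 + (-0.1268) + 0.6659 + 0.6123 + (-0.1115) + 0.4807 + 0.7276 + 0.2150 + 0.3824) / 12 = 5.28200 / 12 = 0.44017
Sum of squared deviations: (+0.27303)² + (+0.86063)² + (−0.06897)² + (−0.38897)² + (−0.56697)² + (+0.22573)² + (+0.17213)² + (−0.55167)² + (+0.04053)² + (+0.28743)² + (−0.22517)² + (−0.05777)² = 1.81596
Variance = 1.81596 / 11 = 0.16509
SE* = √0.16509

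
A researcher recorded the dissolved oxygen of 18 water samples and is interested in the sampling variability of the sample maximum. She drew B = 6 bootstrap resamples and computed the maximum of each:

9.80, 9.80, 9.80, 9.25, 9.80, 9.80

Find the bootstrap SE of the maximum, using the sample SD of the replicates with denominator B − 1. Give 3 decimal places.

SE* = 0.225

Bootstrap SE is the standard deviation of the 6 replicate maximums.
Mean of replicates: (9.80 + 9.80 + 9.80 + 9.25 + 9.80 + 9.80) / 6 = 58.25000 / 6 = 9.70833
Sum of squared deviations: (+0.09167)² + (+0.09167)² + (+0.09167)² + (−0.45833)² + (+0.09167)² + (+0.09167)² = 0.25208
Variance = 0.25208 / 5 = 0.05042
SE* = √0.05042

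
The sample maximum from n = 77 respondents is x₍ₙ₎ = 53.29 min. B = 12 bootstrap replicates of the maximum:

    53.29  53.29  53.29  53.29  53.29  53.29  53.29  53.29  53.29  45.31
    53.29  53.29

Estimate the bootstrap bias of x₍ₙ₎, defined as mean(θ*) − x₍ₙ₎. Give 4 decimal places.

bias = −0.6650

mean(θ*) = (53.29 + 53.29 + 53.29 + 53.29 + 53.29 + 53.29 + 53.29 + 53.29 + 53.29 + 45.31 + 53.29 + 53.29) / 12 = 52.62500
bias = 52.62500 − 53.29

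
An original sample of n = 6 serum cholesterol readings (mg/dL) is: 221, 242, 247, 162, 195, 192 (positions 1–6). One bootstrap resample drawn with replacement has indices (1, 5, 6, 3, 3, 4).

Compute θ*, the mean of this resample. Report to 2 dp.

θ* = 210.67

Resample values: 221, 195, 192, 247, 247, 162.
Mean = (221 + 195 + 192 + 247 + 247 + 162) / 6 = 1264.0 / 6 = 210.67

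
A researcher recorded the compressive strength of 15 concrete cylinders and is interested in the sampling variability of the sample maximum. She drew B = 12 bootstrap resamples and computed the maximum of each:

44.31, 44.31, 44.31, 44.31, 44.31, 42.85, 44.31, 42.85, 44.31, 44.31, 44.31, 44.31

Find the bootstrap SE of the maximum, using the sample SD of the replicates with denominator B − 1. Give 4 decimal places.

Bootstrap SE is the standard deviation of the 12 replicate maximums.
Mean of replicates: (44.31 + 44.31 + 44.31 + 44.31 + 44.31 + 42.85 + 44.31 + 42.85 + 44.31 + 44.31 + 44.31 + 44.31) / 12 = 528.80000 / 12 = 44.06667
Sum of squared deviations: (+0.24333)² + (+0.24333)² + (+0.24333)² + (+0.24333)² + (+0.24333)² + (−1.21667)² + (+0.24333)² + (−1.21667)² + (+0.24333)² + (+0.24333)² + (+0.24333)² + (+0.24333)² = 3.55267
Variance = 3.55267 / 11 = 0.32297
SE* = √0.32297

SE* = 0.5683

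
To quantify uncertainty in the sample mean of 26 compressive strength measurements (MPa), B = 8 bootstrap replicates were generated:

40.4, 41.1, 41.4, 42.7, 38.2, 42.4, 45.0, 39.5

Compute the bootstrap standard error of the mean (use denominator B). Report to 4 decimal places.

SE* = 1.9544

Bootstrap SE is the standard deviation of the 8 replicate means.
Mean of replicates: (40.4 + 41.1 + 41.4 + 42.7 + 38.2 + 42.4 + 45.0 + 39.5) / 8 = 330.70000 / 8 = 41.33750
Sum of squared deviations: (−0.93750)² + (−0.23750)² + (+0.06250)² + (+1.36250)² + (−3.13750)² + (+1.06250)² + (+3.66250)² + (−1.83750)² = 30.55875
Variance = 30.55875 / 8 = 3.81984
SE* = √3.81984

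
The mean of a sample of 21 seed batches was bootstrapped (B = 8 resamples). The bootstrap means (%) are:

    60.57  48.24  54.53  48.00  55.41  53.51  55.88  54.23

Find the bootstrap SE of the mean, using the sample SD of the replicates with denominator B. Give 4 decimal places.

Bootstrap SE is the standard deviation of the 8 replicate means.
Mean of replicates: (60.57 + 48.24 + 54.53 + 48.00 + 55.41 + 53.51 + 55.88 + 54.23) / 8 = 430.37000 / 8 = 53.79625
Sum of squared deviations: (+6.77375)² + (−5.55625)² + (+0.73375)² + (−5.79625)² + (+1.61375)² + (−0.28625)² + (+2.08375)² + (+0.43375)² = 118.10679
Variance = 118.10679 / 8 = 14.76335
SE* = √14.76335

SE* = 3.8423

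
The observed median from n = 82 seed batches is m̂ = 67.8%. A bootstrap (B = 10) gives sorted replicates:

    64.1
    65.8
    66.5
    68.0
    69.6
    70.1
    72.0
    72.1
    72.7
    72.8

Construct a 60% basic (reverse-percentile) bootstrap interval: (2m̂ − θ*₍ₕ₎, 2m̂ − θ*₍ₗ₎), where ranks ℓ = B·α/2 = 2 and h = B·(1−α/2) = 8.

Percentile endpoints at ranks 2 and 8: θ*₍2₎ = 65.8, θ*₍8₎ = 72.1.
Basic interval reflects these around m̂:
  lower = 2 × 67.8 − 72.1 = 63.5
  upper = 2 × 67.8 − 65.8 = 69.8

(63.5, 69.8)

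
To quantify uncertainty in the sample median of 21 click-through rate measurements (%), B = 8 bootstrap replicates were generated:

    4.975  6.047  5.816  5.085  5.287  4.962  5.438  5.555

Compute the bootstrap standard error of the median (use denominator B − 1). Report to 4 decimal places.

Bootstrap SE is the standard deviation of the 8 replicate medians.
Mean of replicates: (4.975 + 6.047 + 5.816 + 5.085 + 5.287 + 4.962 + 5.438 + 5.555) / 8 = 43.16500 / 8 = 5.39562
Sum of squared deviations: (−0.42063)² + (+0.65137)² + (+0.42037)² + (−0.31062)² + (−0.10862)² + (−0.43363)² + (+0.04237)² + (+0.15937)² = 1.10144
Variance = 1.10144 / 7 = 0.15735
SE* = √0.15735

SE* = 0.3967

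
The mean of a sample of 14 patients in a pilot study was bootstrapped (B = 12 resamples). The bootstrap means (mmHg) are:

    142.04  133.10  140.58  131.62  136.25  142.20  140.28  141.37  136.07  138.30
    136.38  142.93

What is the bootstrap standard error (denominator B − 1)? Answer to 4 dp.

SE* = 3.7357

Bootstrap SE is the standard deviation of the 12 replicate means.
Mean of replicates: (142.04 + 133.10 + 140.58 + 131.62 + 136.25 + 142.20 + 140.28 + 141.37 + 136.07 + 138.30 + 136.38 + 142.93) / 12 = 1661.12000 / 12 = 138.42667
Sum of squared deviations: (+3.61333)² + (−5.32667)² + (+2.15333)² + (−6.80667)² + (−2.17667)² + (+3.77333)² + (+1.85333)² + (+2.94333)² + (−2.35667)² + (−0.12667)² + (−2.04667)² + (+4.50333)² = 153.50987
Variance = 153.50987 / 11 = 13.95544
SE* = √13.95544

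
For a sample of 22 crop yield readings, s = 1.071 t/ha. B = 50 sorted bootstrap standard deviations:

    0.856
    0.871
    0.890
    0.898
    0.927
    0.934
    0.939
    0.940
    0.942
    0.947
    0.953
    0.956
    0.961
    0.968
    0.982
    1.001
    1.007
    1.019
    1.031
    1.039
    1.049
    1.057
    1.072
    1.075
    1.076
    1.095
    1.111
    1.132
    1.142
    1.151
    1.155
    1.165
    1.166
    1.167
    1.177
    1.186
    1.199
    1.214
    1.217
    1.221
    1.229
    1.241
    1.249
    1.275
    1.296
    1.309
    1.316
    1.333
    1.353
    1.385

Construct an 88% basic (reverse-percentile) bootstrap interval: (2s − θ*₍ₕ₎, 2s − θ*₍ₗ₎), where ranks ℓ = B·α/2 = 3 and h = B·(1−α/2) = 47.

Percentile endpoints at ranks 3 and 47: θ*₍3₎ = 0.890, θ*₍47₎ = 1.316.
Basic interval reflects these around s:
  lower = 2 × 1.071 − 1.316 = 0.826
  upper = 2 × 1.071 − 0.890 = 1.252

(0.826, 1.252)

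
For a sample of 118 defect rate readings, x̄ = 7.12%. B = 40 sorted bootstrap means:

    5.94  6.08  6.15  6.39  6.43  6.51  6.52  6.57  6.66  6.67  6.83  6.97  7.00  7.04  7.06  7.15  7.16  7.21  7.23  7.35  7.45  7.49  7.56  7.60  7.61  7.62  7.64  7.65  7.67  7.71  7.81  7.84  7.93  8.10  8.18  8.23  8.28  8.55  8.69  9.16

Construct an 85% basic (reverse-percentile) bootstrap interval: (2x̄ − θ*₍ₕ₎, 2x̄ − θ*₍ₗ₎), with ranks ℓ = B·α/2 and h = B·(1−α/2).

(5.96, 8.09)

Percentile endpoints at ranks 3 and 37: θ*₍3₎ = 6.15, θ*₍37₎ = 8.28.
Basic interval reflects these around x̄:
  lower = 2 × 7.12 − 8.28 = 5.96
  upper = 2 × 7.12 − 6.15 = 8.09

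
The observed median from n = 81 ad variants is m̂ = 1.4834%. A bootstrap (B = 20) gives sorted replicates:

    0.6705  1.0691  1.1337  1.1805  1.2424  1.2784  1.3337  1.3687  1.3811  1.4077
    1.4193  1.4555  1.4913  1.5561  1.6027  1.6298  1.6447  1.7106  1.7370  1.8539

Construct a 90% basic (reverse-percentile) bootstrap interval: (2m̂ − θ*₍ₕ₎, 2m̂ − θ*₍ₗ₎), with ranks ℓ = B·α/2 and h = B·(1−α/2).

(1.2298, 2.2963)

Percentile endpoints at ranks 1 and 19: θ*₍1₎ = 0.6705, θ*₍19₎ = 1.7370.
Basic interval reflects these around m̂:
  lower = 2 × 1.4834 − 1.7370 = 1.2298
  upper = 2 × 1.4834 − 0.6705 = 2.2963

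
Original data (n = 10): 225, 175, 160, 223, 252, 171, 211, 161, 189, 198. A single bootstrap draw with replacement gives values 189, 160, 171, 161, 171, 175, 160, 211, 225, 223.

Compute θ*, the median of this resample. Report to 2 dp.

θ* = 173.00

Sorted: 160, 160, 161, 171, 171, 175, 189, 211, 223, 225
Median = average of the two middle values = 173.00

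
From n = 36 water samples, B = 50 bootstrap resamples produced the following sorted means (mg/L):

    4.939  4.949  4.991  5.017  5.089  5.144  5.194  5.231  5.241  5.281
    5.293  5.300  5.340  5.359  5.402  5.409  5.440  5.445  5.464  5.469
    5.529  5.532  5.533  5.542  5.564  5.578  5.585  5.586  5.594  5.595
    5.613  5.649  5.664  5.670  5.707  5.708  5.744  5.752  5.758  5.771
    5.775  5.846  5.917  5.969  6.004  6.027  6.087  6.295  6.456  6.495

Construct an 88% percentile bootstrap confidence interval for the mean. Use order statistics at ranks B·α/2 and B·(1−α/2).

α = 0.12; lower rank = 50 × 0.060 = 3; upper rank = 50 × 0.940 = 47.
The 3rd smallest replicate is 4.991; the 47th is 6.087.

(4.991, 6.087)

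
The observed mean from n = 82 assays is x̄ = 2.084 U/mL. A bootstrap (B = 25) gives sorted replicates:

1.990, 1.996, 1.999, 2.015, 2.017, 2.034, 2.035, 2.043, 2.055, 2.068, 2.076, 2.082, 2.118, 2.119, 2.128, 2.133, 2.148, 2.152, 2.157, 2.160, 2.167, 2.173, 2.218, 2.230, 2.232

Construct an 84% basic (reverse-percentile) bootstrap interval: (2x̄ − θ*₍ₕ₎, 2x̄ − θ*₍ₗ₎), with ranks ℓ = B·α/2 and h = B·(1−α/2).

Percentile endpoints at ranks 2 and 23: θ*₍2₎ = 1.996, θ*₍23₎ = 2.218.
Basic interval reflects these around x̄:
  lower = 2 × 2.084 − 2.218 = 1.950
  upper = 2 × 2.084 − 1.996 = 2.172

(1.950, 2.172)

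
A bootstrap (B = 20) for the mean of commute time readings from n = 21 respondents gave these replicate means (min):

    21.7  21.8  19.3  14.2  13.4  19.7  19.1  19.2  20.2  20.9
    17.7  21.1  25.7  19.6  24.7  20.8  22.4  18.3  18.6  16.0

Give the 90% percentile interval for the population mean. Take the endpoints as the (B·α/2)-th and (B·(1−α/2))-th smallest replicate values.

Sorted replicates: 13.4, 14.2, 16.0, 17.7, 18.3, 18.6, 19.1, 19.2, 19.3, 19.6, 19.7, 20.2, 20.8, 20.9, 21.1, 21.7, 21.8, 22.4, 24.7, 25.7
α = 0.10; lower rank = 20 × 0.050 = 1; upper rank = 20 × 0.950 = 19.
The 1st smallest replicate is 13.4; the 19th is 24.7.

(13.4, 24.7)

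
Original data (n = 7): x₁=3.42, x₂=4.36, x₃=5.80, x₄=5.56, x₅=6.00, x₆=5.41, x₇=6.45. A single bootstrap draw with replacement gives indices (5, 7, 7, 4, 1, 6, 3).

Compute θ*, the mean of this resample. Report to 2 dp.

θ* = 5.58

Resample values: 6.00, 6.45, 6.45, 5.56, 3.42, 5.41, 5.80.
Mean = (6.00 + 6.45 + 6.45 + 5.56 + 3.42 + 5.41 + 5.80) / 7 = 39.090 / 7 = 5.58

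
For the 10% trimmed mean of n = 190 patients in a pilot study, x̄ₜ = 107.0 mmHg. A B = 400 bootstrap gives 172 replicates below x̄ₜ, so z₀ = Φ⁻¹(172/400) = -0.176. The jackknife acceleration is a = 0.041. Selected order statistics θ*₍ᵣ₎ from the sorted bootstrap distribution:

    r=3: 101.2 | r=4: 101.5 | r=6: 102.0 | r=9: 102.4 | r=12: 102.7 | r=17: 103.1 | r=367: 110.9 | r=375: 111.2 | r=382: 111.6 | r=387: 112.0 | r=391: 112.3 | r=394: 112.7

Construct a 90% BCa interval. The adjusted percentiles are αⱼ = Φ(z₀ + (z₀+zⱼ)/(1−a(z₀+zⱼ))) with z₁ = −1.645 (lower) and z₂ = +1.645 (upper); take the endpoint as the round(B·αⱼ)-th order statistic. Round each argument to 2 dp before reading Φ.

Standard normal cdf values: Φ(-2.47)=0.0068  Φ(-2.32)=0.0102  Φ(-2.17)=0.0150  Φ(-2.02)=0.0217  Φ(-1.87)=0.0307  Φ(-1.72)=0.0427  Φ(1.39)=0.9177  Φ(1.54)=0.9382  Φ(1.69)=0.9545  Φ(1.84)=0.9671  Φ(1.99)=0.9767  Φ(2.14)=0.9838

(102.7, 110.9)

Lower: z₀ + z₁ = -0.176 + (-1.645) = -1.821; 1 − a(z₀+z₁) = 1 − (0.041)(-1.821) = 1.0747; argument = -0.176 + (-1.821)/1.0747 = -1.8705 → -1.87.
α₁ = Φ(-1.87) = 0.0307; rank = round(400 × 0.0307) = 12; θ*₍12₎ = 102.7.
Upper: z₀ + z₂ = 1.469; 1 − a(z₀+z₂) = 0.9398; argument = 1.3871 → 1.39; α₂ = 0.9177; rank = 367; θ*₍367₎ = 110.9.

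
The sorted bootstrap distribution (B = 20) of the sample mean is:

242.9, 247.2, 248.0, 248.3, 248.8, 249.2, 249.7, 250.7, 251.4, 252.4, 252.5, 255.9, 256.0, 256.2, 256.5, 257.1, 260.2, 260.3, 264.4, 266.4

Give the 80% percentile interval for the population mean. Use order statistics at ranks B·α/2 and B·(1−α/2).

(247.2, 260.3)

α = 0.20; lower rank = 20 × 0.100 = 2; upper rank = 20 × 0.900 = 18.
The 2nd smallest replicate is 247.2; the 18th is 260.3.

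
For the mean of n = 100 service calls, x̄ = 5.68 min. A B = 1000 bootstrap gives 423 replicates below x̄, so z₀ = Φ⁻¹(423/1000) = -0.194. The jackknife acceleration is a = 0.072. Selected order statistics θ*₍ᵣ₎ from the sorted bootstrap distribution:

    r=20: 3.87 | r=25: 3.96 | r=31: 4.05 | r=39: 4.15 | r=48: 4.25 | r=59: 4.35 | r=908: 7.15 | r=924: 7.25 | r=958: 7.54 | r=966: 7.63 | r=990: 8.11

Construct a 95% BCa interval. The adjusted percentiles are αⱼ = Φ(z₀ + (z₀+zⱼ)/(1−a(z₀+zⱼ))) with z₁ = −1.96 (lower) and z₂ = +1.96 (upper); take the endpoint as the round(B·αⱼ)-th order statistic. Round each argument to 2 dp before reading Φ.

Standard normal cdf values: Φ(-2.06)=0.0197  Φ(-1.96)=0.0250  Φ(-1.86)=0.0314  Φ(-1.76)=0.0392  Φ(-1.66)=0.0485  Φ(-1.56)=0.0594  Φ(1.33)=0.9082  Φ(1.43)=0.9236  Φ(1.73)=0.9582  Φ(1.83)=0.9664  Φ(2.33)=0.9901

Lower: z₀ + z₁ = -0.194 + (-1.960) = -2.154; 1 − a(z₀+z₁) = 1 − (0.072)(-2.154) = 1.1551; argument = -0.194 + (-2.154)/1.1551 = -2.0588 → -2.06.
α₁ = Φ(-2.06) = 0.0197; rank = round(1000 × 0.0197) = 20; θ*₍20₎ = 3.87.
Upper: z₀ + z₂ = 1.766; 1 − a(z₀+z₂) = 0.8728; argument = 1.8293 → 1.83; α₂ = 0.9664; rank = 966; θ*₍966₎ = 7.63.

(3.87, 7.63)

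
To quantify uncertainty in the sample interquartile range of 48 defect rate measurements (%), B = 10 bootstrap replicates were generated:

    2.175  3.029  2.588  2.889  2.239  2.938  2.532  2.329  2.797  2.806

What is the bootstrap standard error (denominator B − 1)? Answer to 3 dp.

SE* = 0.306

Bootstrap SE is the standard deviation of the 10 replicate interquartile ranges.
Mean of replicates: (2.175 + 3.029 + 2.588 + 2.889 + 2.239 + 2.938 + 2.532 + 2.329 + 2.797 + 2.806) / 10 = 26.3220 / 10 = 2.6322
Sum of squared deviations: (−0.4572)² + (+0.3968)² + (−0.0442)² + (+0.2568)² + (−0.3932)² + (+0.3058)² + (−0.1002)² + (−0.3032)² + (+0.1648)² + (+0.1738)² = 0.8418
Variance = 0.8418 / 9 = 0.0935
SE* = √0.0935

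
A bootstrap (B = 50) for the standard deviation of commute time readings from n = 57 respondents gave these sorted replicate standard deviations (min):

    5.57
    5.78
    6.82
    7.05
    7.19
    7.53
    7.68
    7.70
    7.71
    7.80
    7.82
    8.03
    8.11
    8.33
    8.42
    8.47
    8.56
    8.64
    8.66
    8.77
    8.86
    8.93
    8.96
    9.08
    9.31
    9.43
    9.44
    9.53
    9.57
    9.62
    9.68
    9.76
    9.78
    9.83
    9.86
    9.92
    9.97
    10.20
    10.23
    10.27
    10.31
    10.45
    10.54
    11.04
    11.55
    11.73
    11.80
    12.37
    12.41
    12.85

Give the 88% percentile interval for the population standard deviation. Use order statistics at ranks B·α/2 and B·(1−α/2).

α = 0.12; lower rank = 50 × 0.060 = 3; upper rank = 50 × 0.940 = 47.
The 3rd smallest replicate is 6.82; the 47th is 11.80.

(6.82, 11.80)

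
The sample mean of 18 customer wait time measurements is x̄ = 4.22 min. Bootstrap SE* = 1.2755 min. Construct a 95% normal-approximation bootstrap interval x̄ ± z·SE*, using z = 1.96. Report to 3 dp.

(1.720, 6.720)

Margin = 1.96 × 1.2755 = 2.5000
Interval: 4.22 ± 2.5000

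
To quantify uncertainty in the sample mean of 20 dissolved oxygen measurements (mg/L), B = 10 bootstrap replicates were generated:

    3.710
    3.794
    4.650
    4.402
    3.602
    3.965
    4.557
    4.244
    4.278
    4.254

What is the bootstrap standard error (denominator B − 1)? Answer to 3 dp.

Bootstrap SE is the standard deviation of the 10 replicate means.
Mean of replicates: (3.710 + 3.794 + 4.650 + 4.402 + 3.602 + 3.965 + 4.557 + 4.244 + 4.278 + 4.254) / 10 = 41.4560 / 10 = 4.1456
Sum of squared deviations: (−0.4356)² + (−0.3516)² + (+0.5044)² + (+0.2564)² + (−0.5436)² + (−0.1806)² + (+0.4114)² + (+0.0984)² + (+0.1324)² + (+0.1084)² = 1.1699
Variance = 1.1699 / 9 = 0.1300
SE* = √0.1300

SE* = 0.361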